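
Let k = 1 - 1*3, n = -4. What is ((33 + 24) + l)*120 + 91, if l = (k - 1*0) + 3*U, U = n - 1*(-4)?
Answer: 6691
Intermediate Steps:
k = -2 (k = 1 - 3 = -2)
U = 0 (U = -4 - 1*(-4) = -4 + 4 = 0)
l = -2 (l = (-2 - 1*0) + 3*0 = (-2 + 0) + 0 = -2 + 0 = -2)
((33 + 24) + l)*120 + 91 = ((33 + 24) - 2)*120 + 91 = (57 - 2)*120 + 91 = 55*120 + 91 = 6600 + 91 = 6691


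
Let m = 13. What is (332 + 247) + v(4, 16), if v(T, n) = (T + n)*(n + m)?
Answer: 1159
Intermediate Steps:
v(T, n) = (13 + n)*(T + n) (v(T, n) = (T + n)*(n + 13) = (T + n)*(13 + n) = (13 + n)*(T + n))
(332 + 247) + v(4, 16) = (332 + 247) + (16² + 13*4 + 13*16 + 4*16) = 579 + (256 + 52 + 208 + 64) = 579 + 580 = 1159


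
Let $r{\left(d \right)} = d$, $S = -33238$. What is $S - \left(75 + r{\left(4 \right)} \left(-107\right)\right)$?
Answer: $-32885$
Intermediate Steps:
$S - \left(75 + r{\left(4 \right)} \left(-107\right)\right) = -33238 - \left(75 + 4 \left(-107\right)\right) = -33238 - \left(75 - 428\right) = -33238 - -353 = -33238 + 353 = -32885$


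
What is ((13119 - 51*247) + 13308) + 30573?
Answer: 44403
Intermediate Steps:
((13119 - 51*247) + 13308) + 30573 = ((13119 - 1*12597) + 13308) + 30573 = ((13119 - 12597) + 13308) + 30573 = (522 + 13308) + 30573 = 13830 + 30573 = 44403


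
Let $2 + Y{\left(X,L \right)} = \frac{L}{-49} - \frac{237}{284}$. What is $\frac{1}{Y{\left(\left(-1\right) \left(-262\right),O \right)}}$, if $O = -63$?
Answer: $- \frac{1988}{3079} \approx -0.64566$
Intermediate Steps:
$Y{\left(X,L \right)} = - \frac{805}{284} - \frac{L}{49}$ ($Y{\left(X,L \right)} = -2 + \left(\frac{L}{-49} - \frac{237}{284}\right) = -2 + \left(L \left(- \frac{1}{49}\right) - \frac{237}{284}\right) = -2 - \left(\frac{237}{284} + \frac{L}{49}\right) = - \frac{805}{284} - \frac{L}{49}$)
$\frac{1}{Y{\left(\left(-1\right) \left(-262\right),O \right)}} = \frac{1}{- \frac{805}{284} - - \frac{9}{7}} = \frac{1}{- \frac{805}{284} + \frac{9}{7}} = \frac{1}{- \frac{3079}{1988}} = - \frac{1988}{3079}$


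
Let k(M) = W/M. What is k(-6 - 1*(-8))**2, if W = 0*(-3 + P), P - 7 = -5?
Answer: 0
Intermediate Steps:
P = 2 (P = 7 - 5 = 2)
W = 0 (W = 0*(-3 + 2) = 0*(-1) = 0)
k(M) = 0 (k(M) = 0/M = 0)
k(-6 - 1*(-8))**2 = 0**2 = 0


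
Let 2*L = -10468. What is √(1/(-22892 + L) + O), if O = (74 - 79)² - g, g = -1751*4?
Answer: 1069*√99302/4018 ≈ 83.839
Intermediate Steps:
L = -5234 (L = (½)*(-10468) = -5234)
g = -7004
O = 7029 (O = (74 - 79)² - 1*(-7004) = (-5)² + 7004 = 25 + 7004 = 7029)
√(1/(-22892 + L) + O) = √(1/(-22892 - 5234) + 7029) = √(1/(-28126) + 7029) = √(-1/28126 + 7029) = √(197697653/28126) = 1069*√99302/4018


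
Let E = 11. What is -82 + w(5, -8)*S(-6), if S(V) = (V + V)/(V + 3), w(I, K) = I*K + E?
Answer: -198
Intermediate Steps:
w(I, K) = 11 + I*K (w(I, K) = I*K + 11 = 11 + I*K)
S(V) = 2*V/(3 + V) (S(V) = (2*V)/(3 + V) = 2*V/(3 + V))
-82 + w(5, -8)*S(-6) = -82 + (11 + 5*(-8))*(2*(-6)/(3 - 6)) = -82 + (11 - 40)*(2*(-6)/(-3)) = -82 - 58*(-6)*(-1)/3 = -82 - 29*4 = -82 - 116 = -198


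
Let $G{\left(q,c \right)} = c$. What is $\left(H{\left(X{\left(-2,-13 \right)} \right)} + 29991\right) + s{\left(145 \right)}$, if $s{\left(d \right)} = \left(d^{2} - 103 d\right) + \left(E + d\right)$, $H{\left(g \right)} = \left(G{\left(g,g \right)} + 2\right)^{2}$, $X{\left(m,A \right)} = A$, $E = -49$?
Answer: $36298$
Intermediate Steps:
$H{\left(g \right)} = \left(2 + g\right)^{2}$ ($H{\left(g \right)} = \left(g + 2\right)^{2} = \left(2 + g\right)^{2}$)
$s{\left(d \right)} = -49 + d^{2} - 102 d$ ($s{\left(d \right)} = \left(d^{2} - 103 d\right) + \left(-49 + d\right) = -49 + d^{2} - 102 d$)
$\left(H{\left(X{\left(-2,-13 \right)} \right)} + 29991\right) + s{\left(145 \right)} = \left(\left(2 - 13\right)^{2} + 29991\right) - \left(14839 - 21025\right) = \left(\left(-11\right)^{2} + 29991\right) - -6186 = \left(121 + 29991\right) + 6186 = 30112 + 6186 = 36298$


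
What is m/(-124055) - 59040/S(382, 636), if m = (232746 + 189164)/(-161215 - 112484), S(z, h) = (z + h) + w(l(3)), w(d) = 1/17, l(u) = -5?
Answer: -8143051820158/140415100479 ≈ -57.993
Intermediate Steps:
w(d) = 1/17
S(z, h) = 1/17 + h + z (S(z, h) = (z + h) + 1/17 = (h + z) + 1/17 = 1/17 + h + z)
m = -13610/8829 (m = 421910/(-273699) = 421910*(-1/273699) = -13610/8829 ≈ -1.5415)
m/(-124055) - 59040/S(382, 636) = -13610/8829/(-124055) - 59040/(1/17 + 636 + 382) = -13610/8829*(-1/124055) - 59040/17307/17 = 2722/219056319 - 59040*17/17307 = 2722/219056319 - 111520/1923 = -8143051820158/140415100479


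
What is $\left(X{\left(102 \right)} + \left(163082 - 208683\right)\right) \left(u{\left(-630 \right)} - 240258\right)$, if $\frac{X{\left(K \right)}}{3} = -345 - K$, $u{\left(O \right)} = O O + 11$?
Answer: $-7353605126$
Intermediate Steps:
$u{\left(O \right)} = 11 + O^{2}$ ($u{\left(O \right)} = O^{2} + 11 = 11 + O^{2}$)
$X{\left(K \right)} = -1035 - 3 K$ ($X{\left(K \right)} = 3 \left(-345 - K\right) = -1035 - 3 K$)
$\left(X{\left(102 \right)} + \left(163082 - 208683\right)\right) \left(u{\left(-630 \right)} - 240258\right) = \left(\left(-1035 - 306\right) + \left(163082 - 208683\right)\right) \left(\left(11 + \left(-630\right)^{2}\right) - 240258\right) = \left(\left(-1035 - 306\right) + \left(163082 - 208683\right)\right) \left(\left(11 + 396900\right) - 240258\right) = \left(-1341 - 45601\right) \left(396911 - 240258\right) = \left(-46942\right) 156653 = -7353605126$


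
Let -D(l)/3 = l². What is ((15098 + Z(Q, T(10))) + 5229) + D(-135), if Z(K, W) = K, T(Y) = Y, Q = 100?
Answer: -34248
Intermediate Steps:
D(l) = -3*l²
((15098 + Z(Q, T(10))) + 5229) + D(-135) = ((15098 + 100) + 5229) - 3*(-135)² = (15198 + 5229) - 3*18225 = 20427 - 54675 = -34248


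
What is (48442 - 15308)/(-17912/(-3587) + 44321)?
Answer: 118851658/158997339 ≈ 0.74751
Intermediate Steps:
(48442 - 15308)/(-17912/(-3587) + 44321) = 33134/(-17912*(-1/3587) + 44321) = 33134/(17912/3587 + 44321) = 33134/(158997339/3587) = 33134*(3587/158997339) = 118851658/158997339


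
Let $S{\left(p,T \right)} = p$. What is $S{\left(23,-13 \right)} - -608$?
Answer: $631$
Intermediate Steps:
$S{\left(23,-13 \right)} - -608 = 23 - -608 = 23 + 608 = 631$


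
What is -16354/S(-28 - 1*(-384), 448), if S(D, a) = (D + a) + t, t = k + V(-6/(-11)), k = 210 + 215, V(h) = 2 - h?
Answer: -179894/13535 ≈ -13.291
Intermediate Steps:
k = 425
t = 4691/11 (t = 425 + (2 - (-6)/(-11)) = 425 + (2 - (-6)*(-1)/11) = 425 + (2 - 1*6/11) = 425 + (2 - 6/11) = 425 + 16/11 = 4691/11 ≈ 426.45)
S(D, a) = 4691/11 + D + a (S(D, a) = (D + a) + 4691/11 = 4691/11 + D + a)
-16354/S(-28 - 1*(-384), 448) = -16354/(4691/11 + (-28 - 1*(-384)) + 448) = -16354/(4691/11 + (-28 + 384) + 448) = -16354/(4691/11 + 356 + 448) = -16354/13535/11 = -16354*11/13535 = -179894/13535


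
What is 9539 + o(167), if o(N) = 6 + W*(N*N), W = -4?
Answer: -102011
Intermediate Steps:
o(N) = 6 - 4*N**2 (o(N) = 6 - 4*N*N = 6 - 4*N**2)
9539 + o(167) = 9539 + (6 - 4*167**2) = 9539 + (6 - 4*27889) = 9539 + (6 - 111556) = 9539 - 111550 = -102011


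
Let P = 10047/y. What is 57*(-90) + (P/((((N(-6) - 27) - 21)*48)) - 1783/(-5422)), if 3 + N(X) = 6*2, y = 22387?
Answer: -194267231776427/37871281968 ≈ -5129.7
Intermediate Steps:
P = 10047/22387 ≈ 0.44879
N(X) = 9 (N(X) = -3 + 6*2 = -3 + 12 = 9)
57*(-90) + (P/((((N(-6) - 27) - 21)*48)) - 1783/(-5422)) = 57*(-90) + (10047/(22387*((((9 - 27) - 21)*48))) - 1783/(-5422)) = -5130 + (10047/(22387*(((-18 - 21)*48))) - 1783*(-1/5422)) = -5130 + (10047/(22387*((-39*48))) + 1783/5422) = -5130 + ((10047/22387)/(-1872) + 1783/5422) = -5130 + ((10047/22387)*(-1/1872) + 1783/5422) = -5130 + (-3349/13969488 + 1783/5422) = -5130 + 12444719413/37871281968 = -194267231776427/37871281968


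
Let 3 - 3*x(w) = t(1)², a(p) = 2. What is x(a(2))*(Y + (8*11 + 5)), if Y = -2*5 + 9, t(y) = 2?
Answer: -92/3 ≈ -30.667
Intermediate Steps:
Y = -1 (Y = -10 + 9 = -1)
x(w) = -⅓ (x(w) = 1 - ⅓*2² = 1 - ⅓*4 = 1 - 4/3 = -⅓)
x(a(2))*(Y + (8*11 + 5)) = -(-1 + (8*11 + 5))/3 = -(-1 + (88 + 5))/3 = -(-1 + 93)/3 = -⅓*92 = -92/3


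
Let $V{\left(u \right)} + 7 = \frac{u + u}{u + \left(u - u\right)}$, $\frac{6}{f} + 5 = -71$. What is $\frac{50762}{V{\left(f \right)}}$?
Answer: $- \frac{50762}{5} \approx -10152.0$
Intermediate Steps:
$f = - \frac{3}{38}$ ($f = \frac{6}{-5 - 71} = \frac{6}{-76} = 6 \left(- \frac{1}{76}\right) = - \frac{3}{38} \approx -0.078947$)
$V{\left(u \right)} = -5$ ($V{\left(u \right)} = -7 + \frac{u + u}{u + \left(u - u\right)} = -7 + \frac{2 u}{u + 0} = -7 + \frac{2 u}{u} = -7 + 2 = -5$)
$\frac{50762}{V{\left(f \right)}} = \frac{50762}{-5} = 50762 \left(- \frac{1}{5}\right) = - \frac{50762}{5}$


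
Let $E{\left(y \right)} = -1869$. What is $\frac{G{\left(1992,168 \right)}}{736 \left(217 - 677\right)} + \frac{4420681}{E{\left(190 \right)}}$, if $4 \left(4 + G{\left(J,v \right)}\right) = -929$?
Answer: $- \frac{1197332254247}{506214912} \approx -2365.3$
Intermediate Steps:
$G{\left(J,v \right)} = - \frac{945}{4}$ ($G{\left(J,v \right)} = -4 + \frac{1}{4} \left(-929\right) = -4 - \frac{929}{4} = - \frac{945}{4}$)
$\frac{G{\left(1992,168 \right)}}{736 \left(217 - 677\right)} + \frac{4420681}{E{\left(190 \right)}} = - \frac{945}{4 \cdot 736 \left(217 - 677\right)} + \frac{4420681}{-1869} = - \frac{945}{4 \cdot 736 \left(-460\right)} + 4420681 \left(- \frac{1}{1869}\right) = - \frac{945}{4 \left(-338560\right)} - \frac{4420681}{1869} = \left(- \frac{945}{4}\right) \left(- \frac{1}{338560}\right) - \frac{4420681}{1869} = \frac{189}{270848} - \frac{4420681}{1869} = - \frac{1197332254247}{506214912}$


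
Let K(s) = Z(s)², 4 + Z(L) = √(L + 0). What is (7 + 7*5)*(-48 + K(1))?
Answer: -1638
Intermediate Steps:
Z(L) = -4 + √L (Z(L) = -4 + √(L + 0) = -4 + √L)
K(s) = (-4 + √s)²
(7 + 7*5)*(-48 + K(1)) = (7 + 7*5)*(-48 + (-4 + √1)²) = (7 + 35)*(-48 + (-4 + 1)²) = 42*(-48 + (-3)²) = 42*(-48 + 9) = 42*(-39) = -1638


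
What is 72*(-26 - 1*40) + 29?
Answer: -4723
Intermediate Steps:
72*(-26 - 1*40) + 29 = 72*(-26 - 40) + 29 = 72*(-66) + 29 = -4752 + 29 = -4723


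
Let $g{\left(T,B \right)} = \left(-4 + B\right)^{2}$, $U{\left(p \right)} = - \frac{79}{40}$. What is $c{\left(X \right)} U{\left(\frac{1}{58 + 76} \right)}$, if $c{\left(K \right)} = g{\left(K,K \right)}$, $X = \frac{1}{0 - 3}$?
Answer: $- \frac{13351}{360} \approx -37.086$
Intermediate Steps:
$U{\left(p \right)} = - \frac{79}{40}$ ($U{\left(p \right)} = \left(-79\right) \frac{1}{40} = - \frac{79}{40}$)
$X = - \frac{1}{3}$ ($X = \frac{1}{-3} = - \frac{1}{3} \approx -0.33333$)
$c{\left(K \right)} = \left(-4 + K\right)^{2}$
$c{\left(X \right)} U{\left(\frac{1}{58 + 76} \right)} = \left(-4 - \frac{1}{3}\right)^{2} \left(- \frac{79}{40}\right) = \left(- \frac{13}{3}\right)^{2} \left(- \frac{79}{40}\right) = \frac{169}{9} \left(- \frac{79}{40}\right) = - \frac{13351}{360}$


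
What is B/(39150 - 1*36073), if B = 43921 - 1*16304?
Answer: 27617/3077 ≈ 8.9753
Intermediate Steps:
B = 27617 (B = 43921 - 16304 = 27617)
B/(39150 - 1*36073) = 27617/(39150 - 1*36073) = 27617/(39150 - 36073) = 27617/3077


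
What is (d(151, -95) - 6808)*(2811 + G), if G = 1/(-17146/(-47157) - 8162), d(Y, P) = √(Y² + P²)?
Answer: -920690790169761/48109786 + 1081892820411*√31826/384878288 ≈ -1.8636e+7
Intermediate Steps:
d(Y, P) = √(P² + Y²)
G = -47157/384878288 (G = 1/(-17146*(-1/47157) - 8162) = 1/(17146/47157 - 8162) = 1/(-384878288/47157) = -47157/384878288 ≈ -0.00012252)
(d(151, -95) - 6808)*(2811 + G) = (√((-95)² + 151²) - 6808)*(2811 - 47157/384878288) = (√(9025 + 22801) - 6808)*(1081892820411/384878288) = (√31826 - 6808)*(1081892820411/384878288) = (-6808 + √31826)*(1081892820411/384878288) = -920690790169761/48109786 + 1081892820411*√31826/384878288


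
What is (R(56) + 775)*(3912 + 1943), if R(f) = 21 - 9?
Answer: 4607885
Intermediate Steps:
R(f) = 12
(R(56) + 775)*(3912 + 1943) = (12 + 775)*(3912 + 1943) = 787*5855 = 4607885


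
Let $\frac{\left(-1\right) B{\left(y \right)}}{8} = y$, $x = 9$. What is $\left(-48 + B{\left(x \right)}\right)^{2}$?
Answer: $14400$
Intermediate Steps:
$B{\left(y \right)} = - 8 y$
$\left(-48 + B{\left(x \right)}\right)^{2} = \left(-48 - 72\right)^{2} = \left(-120\right)^{2} = 14400$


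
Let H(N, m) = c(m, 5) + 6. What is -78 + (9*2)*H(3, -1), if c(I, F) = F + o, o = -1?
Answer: 102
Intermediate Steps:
c(I, F) = -1 + F (c(I, F) = F - 1 = -1 + F)
H(N, m) = 10 (H(N, m) = (-1 + 5) + 6 = 4 + 6 = 10)
-78 + (9*2)*H(3, -1) = -78 + (9*2)*10 = -78 + 18*10 = -78 + 180 = 102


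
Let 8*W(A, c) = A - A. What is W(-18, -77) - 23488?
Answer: -23488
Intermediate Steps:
W(A, c) = 0 (W(A, c) = (A - A)/8 = (⅛)*0 = 0)
W(-18, -77) - 23488 = 0 - 23488 = -23488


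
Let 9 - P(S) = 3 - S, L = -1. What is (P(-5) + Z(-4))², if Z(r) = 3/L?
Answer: 4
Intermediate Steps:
P(S) = 6 + S (P(S) = 9 - (3 - S) = 9 + (-3 + S) = 6 + S)
Z(r) = -3 (Z(r) = 3/(-1) = 3*(-1) = -3)
(P(-5) + Z(-4))² = ((6 - 5) - 3)² = (1 - 3)² = (-2)² = 4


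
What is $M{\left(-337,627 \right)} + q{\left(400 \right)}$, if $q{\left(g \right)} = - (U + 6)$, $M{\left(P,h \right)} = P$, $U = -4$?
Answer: $-339$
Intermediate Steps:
$q{\left(g \right)} = -2$ ($q{\left(g \right)} = - (-4 + 6) = \left(-1\right) 2 = -2$)
$M{\left(-337,627 \right)} + q{\left(400 \right)} = -337 - 2 = -339$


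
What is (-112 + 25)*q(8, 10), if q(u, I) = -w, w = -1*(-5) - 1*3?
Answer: 174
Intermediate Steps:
w = 2 (w = 5 - 3 = 2)
q(u, I) = -2 (q(u, I) = -1*2 = -2)
(-112 + 25)*q(8, 10) = (-112 + 25)*(-2) = -87*(-2) = 174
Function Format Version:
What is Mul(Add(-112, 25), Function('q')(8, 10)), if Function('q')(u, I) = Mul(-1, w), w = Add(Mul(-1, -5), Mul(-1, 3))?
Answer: 174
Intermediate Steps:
w = 2 (w = Add(5, -3) = 2)
Function('q')(u, I) = -2 (Function('q')(u, I) = Mul(-1, 2) = -2)
Mul(Add(-112, 25), Function('q')(8, 10)) = Mul(Add(-112, 25), -2) = Mul(-87, -2) = 174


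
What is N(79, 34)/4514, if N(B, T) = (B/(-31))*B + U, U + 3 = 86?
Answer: -1834/69967 ≈ -0.026212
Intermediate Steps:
U = 83 (U = -3 + 86 = 83)
N(B, T) = 83 - B**2/31 (N(B, T) = (B/(-31))*B + 83 = (B*(-1/31))*B + 83 = (-B/31)*B + 83 = -B**2/31 + 83 = 83 - B**2/31)
N(79, 34)/4514 = (83 - 1/31*79**2)/4514 = (83 - 1/31*6241)*(1/4514) = (83 - 6241/31)*(1/4514) = -3668/31*1/4514 = -1834/69967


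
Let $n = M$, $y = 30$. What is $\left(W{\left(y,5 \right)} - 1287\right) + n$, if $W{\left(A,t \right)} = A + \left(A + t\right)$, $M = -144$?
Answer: $-1366$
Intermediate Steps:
$W{\left(A,t \right)} = t + 2 A$
$n = -144$
$\left(W{\left(y,5 \right)} - 1287\right) + n = \left(\left(5 + 2 \cdot 30\right) - 1287\right) - 144 = \left(\left(5 + 60\right) - 1287\right) - 144 = \left(65 - 1287\right) - 144 = -1222 - 144 = -1366$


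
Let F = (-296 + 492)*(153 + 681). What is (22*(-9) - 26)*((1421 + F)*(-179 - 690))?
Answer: 32095854560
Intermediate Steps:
F = 163464 (F = 196*834 = 163464)
(22*(-9) - 26)*((1421 + F)*(-179 - 690)) = (22*(-9) - 26)*((1421 + 163464)*(-179 - 690)) = (-198 - 26)*(164885*(-869)) = -224*(-143285065) = 32095854560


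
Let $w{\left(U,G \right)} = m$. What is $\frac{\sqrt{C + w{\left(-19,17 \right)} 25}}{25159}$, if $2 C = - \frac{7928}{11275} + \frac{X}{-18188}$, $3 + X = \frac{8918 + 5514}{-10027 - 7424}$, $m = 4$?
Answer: $\frac{\sqrt{5671945008660128287546226}}{6002386140647820} \approx 0.00039677$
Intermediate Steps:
$w{\left(U,G \right)} = 4$
$X = - \frac{66785}{17451}$ ($X = -3 + \frac{8918 + 5514}{-10027 - 7424} = -3 + \frac{14432}{-17451} = -3 + 14432 \left(- \frac{1}{17451}\right) = -3 - \frac{14432}{17451} = - \frac{66785}{17451} \approx -3.827$)
$C = - \frac{2515584590389}{7157342669400}$ ($C = \frac{- \frac{7928}{11275} - \frac{66785}{17451 \left(-18188\right)}}{2} = \frac{\left(-7928\right) \frac{1}{11275} - - \frac{66785}{317398788}}{2} = \frac{- \frac{7928}{11275} + \frac{66785}{317398788}}{2} = \frac{1}{2} \left(- \frac{2515584590389}{3578671334700}\right) = - \frac{2515584590389}{7157342669400} \approx -0.35147$)
$\frac{\sqrt{C + w{\left(-19,17 \right)} 25}}{25159} = \frac{\sqrt{- \frac{2515584590389}{7157342669400} + 4 \cdot 25}}{25159} = \sqrt{- \frac{2515584590389}{7157342669400} + 100} \cdot \frac{1}{25159} = \sqrt{\frac{713218682349611}{7157342669400}} \cdot \frac{1}{25159} = \frac{\sqrt{5671945008660128287546226}}{238578088980} \cdot \frac{1}{25159} = \frac{\sqrt{5671945008660128287546226}}{6002386140647820}$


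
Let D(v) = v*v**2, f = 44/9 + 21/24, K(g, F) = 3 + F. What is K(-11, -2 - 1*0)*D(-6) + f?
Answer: -15137/72 ≈ -210.24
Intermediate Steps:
f = 415/72 (f = 44*(1/9) + 21*(1/24) = 44/9 + 7/8 = 415/72 ≈ 5.7639)
D(v) = v**3
K(-11, -2 - 1*0)*D(-6) + f = (3 + (-2 - 1*0))*(-6)**3 + 415/72 = (3 + (-2 + 0))*(-216) + 415/72 = (3 - 2)*(-216) + 415/72 = 1*(-216) + 415/72 = -216 + 415/72 = -15137/72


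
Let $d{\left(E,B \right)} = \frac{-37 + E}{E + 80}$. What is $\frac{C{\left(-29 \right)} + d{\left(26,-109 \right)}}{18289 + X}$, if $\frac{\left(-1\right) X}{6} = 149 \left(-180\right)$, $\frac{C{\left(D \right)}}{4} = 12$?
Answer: $\frac{5077}{18996154} \approx 0.00026726$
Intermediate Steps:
$C{\left(D \right)} = 48$ ($C{\left(D \right)} = 4 \cdot 12 = 48$)
$d{\left(E,B \right)} = \frac{-37 + E}{80 + E}$
$X = 160920$ ($X = - 6 \cdot 149 \left(-180\right) = \left(-6\right) \left(-26820\right) = 160920$)
$\frac{C{\left(-29 \right)} + d{\left(26,-109 \right)}}{18289 + X} = \frac{48 + \frac{-37 + 26}{80 + 26}}{18289 + 160920} = \frac{48 + \frac{1}{106} \left(-11\right)}{179209} = \left(48 + \frac{1}{106} \left(-11\right)\right) \frac{1}{179209} = \left(48 - \frac{11}{106}\right) \frac{1}{179209} = \frac{5077}{106} \cdot \frac{1}{179209} = \frac{5077}{18996154}$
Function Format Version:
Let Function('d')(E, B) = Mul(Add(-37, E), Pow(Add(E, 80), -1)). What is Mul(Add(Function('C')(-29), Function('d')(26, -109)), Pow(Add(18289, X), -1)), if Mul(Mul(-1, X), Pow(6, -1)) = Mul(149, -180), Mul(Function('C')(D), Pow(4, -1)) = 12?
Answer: Rational(5077, 18996154) ≈ 0.00026726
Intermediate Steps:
Function('C')(D) = 48 (Function('C')(D) = Mul(4, 12) = 48)
Function('d')(E, B) = Mul(Pow(Add(80, E), -1), Add(-37, E)) (Function('d')(E, B) = Mul(Add(-37, E), Pow(Add(80, E), -1)) = Mul(Pow(Add(80, E), -1), Add(-37, E)))
X = 160920 (X = Mul(-6, Mul(149, -180)) = Mul(-6, -26820) = 160920)
Mul(Add(Function('C')(-29), Function('d')(26, -109)), Pow(Add(18289, X), -1)) = Mul(Add(48, Mul(Pow(Add(80, 26), -1), Add(-37, 26))), Pow(Add(18289, 160920), -1)) = Mul(Add(48, Mul(Pow(106, -1), -11)), Pow(179209, -1)) = Mul(Add(48, Mul(Rational(1, 106), -11)), Rational(1, 179209)) = Mul(Add(48, Rational(-11, 106)), Rational(1, 179209)) = Mul(Rational(5077, 106), Rational(1, 179209)) = Rational(5077, 18996154)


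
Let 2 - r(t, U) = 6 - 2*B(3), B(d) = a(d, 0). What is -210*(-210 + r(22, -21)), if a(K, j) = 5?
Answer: 42840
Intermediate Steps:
B(d) = 5
r(t, U) = 6 (r(t, U) = 2 - (6 - 2*5) = 2 - (6 - 10) = 2 - 1*(-4) = 2 + 4 = 6)
-210*(-210 + r(22, -21)) = -210*(-210 + 6) = -210*(-204) = 42840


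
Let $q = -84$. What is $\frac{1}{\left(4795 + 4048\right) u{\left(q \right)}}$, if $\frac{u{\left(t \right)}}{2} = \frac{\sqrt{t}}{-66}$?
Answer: $\frac{11 i \sqrt{21}}{123802} \approx 0.00040717 i$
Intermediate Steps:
$u{\left(t \right)} = - \frac{\sqrt{t}}{33}$ ($u{\left(t \right)} = 2 \frac{\sqrt{t}}{-66} = 2 \left(- \frac{\sqrt{t}}{66}\right) = - \frac{\sqrt{t}}{33}$)
$\frac{1}{\left(4795 + 4048\right) u{\left(q \right)}} = \frac{1}{\left(4795 + 4048\right) \left(- \frac{\sqrt{-84}}{33}\right)} = \frac{1}{8843 \left(- \frac{2 i \sqrt{21}}{33}\right)} = \frac{\frac{11}{14} i \sqrt{21}}{8843} = \frac{11 i \sqrt{21}}{123802}$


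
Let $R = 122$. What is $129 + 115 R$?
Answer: $14159$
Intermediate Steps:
$129 + 115 R = 129 + 115 \cdot 122 = 129 + 14030 = 14159$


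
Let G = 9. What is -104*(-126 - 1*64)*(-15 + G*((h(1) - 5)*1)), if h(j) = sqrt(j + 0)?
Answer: -1007760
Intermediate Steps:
h(j) = sqrt(j)
-104*(-126 - 1*64)*(-15 + G*((h(1) - 5)*1)) = -104*(-126 - 1*64)*(-15 + 9*((sqrt(1) - 5)*1)) = -104*(-126 - 64)*(-15 + 9*((1 - 5)*1)) = -(-19760)*(-15 + 9*(-4*1)) = -(-19760)*(-15 + 9*(-4)) = -(-19760)*(-15 - 36) = -(-19760)*(-51) = -104*9690 = -1007760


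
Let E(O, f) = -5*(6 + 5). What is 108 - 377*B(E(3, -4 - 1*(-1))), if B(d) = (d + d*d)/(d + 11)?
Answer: 51111/2 ≈ 25556.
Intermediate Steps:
E(O, f) = -55 (E(O, f) = -5*11 = -55)
B(d) = (d + d²)/(11 + d)
108 - 377*B(E(3, -4 - 1*(-1))) = 108 - (-20735)*(1 - 55)/(11 - 55) = 108 - (-20735)*(-54)/(-44) = 108 - (-20735)*(-1)*(-54)/44 = 108 - 377*(-135/2) = 108 + 50895/2 = 51111/2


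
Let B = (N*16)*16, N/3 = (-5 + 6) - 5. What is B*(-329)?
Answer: 1010688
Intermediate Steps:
N = -12 (N = 3*((-5 + 6) - 5) = 3*(1 - 5) = 3*(-4) = -12)
B = -3072 (B = -12*16*16 = -192*16 = -3072)
B*(-329) = -3072*(-329) = 1010688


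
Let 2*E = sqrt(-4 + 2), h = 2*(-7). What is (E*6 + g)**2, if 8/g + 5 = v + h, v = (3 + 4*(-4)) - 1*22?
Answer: (4 - 81*I*sqrt(2))**2/729 ≈ -17.978 - 1.2571*I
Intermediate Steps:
h = -14
E = I*sqrt(2)/2 (E = sqrt(-4 + 2)/2 = sqrt(-2)/2 = (I*sqrt(2))/2 = I*sqrt(2)/2 ≈ 0.70711*I)
v = -35 (v = (3 - 16) - 22 = -13 - 22 = -35)
g = -4/27 (g = 8/(-5 + (-35 - 14)) = 8/(-5 - 49) = 8/(-54) = 8*(-1/54) = -4/27 ≈ -0.14815)
(E*6 + g)**2 = ((I*sqrt(2)/2)*6 - 4/27)**2 = (3*I*sqrt(2) - 4/27)**2 = (-4/27 + 3*I*sqrt(2))**2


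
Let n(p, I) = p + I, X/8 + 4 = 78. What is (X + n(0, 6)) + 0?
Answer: 598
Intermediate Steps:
X = 592 (X = -32 + 8*78 = -32 + 624 = 592)
n(p, I) = I + p
(X + n(0, 6)) + 0 = (592 + (6 + 0)) + 0 = (592 + 6) + 0 = 598 + 0 = 598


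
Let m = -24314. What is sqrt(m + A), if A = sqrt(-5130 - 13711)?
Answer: sqrt(-24314 + I*sqrt(18841)) ≈ 0.4401 + 155.93*I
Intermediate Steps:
A = I*sqrt(18841) (A = sqrt(-18841) = I*sqrt(18841) ≈ 137.26*I)
sqrt(m + A) = sqrt(-24314 + I*sqrt(18841))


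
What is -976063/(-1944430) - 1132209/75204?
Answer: -118227628001/8123828540 ≈ -14.553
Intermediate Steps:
-976063/(-1944430) - 1132209/75204 = -976063*(-1/1944430) - 1132209*1/75204 = 976063/1944430 - 125801/8356 = -118227628001/8123828540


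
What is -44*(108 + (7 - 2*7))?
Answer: -4444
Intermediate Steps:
-44*(108 + (7 - 2*7)) = -44*(108 + (7 - 14)) = -44*(108 - 7) = -44*101 = -4444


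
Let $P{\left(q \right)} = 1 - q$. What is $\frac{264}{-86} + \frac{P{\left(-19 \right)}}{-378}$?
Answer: $- \frac{25378}{8127} \approx -3.1227$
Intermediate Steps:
$\frac{264}{-86} + \frac{P{\left(-19 \right)}}{-378} = \frac{264}{-86} + \frac{1 - -19}{-378} = 264 \left(- \frac{1}{86}\right) + \left(1 + 19\right) \left(- \frac{1}{378}\right) = - \frac{132}{43} + 20 \left(- \frac{1}{378}\right) = - \frac{132}{43} - \frac{10}{189} = - \frac{25378}{8127}$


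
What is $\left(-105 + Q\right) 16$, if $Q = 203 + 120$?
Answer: $3488$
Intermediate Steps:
$Q = 323$
$\left(-105 + Q\right) 16 = \left(-105 + 323\right) 16 = 218 \cdot 16 = 3488$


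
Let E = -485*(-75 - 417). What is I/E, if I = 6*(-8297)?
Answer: -8297/39770 ≈ -0.20862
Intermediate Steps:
E = 238620 (E = -485*(-492) = 238620)
I = -49782
I/E = -49782/238620 = -49782*1/238620 = -8297/39770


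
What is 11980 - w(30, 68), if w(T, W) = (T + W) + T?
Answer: 11852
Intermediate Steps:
w(T, W) = W + 2*T
11980 - w(30, 68) = 11980 - (68 + 2*30) = 11980 - (68 + 60) = 11980 - 1*128 = 11980 - 128 = 11852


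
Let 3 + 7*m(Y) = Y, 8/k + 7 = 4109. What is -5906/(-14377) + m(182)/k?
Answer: 754054143/57508 ≈ 13112.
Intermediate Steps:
k = 4/2051 (k = 8/(-7 + 4109) = 8/4102 = 8*(1/4102) = 4/2051 ≈ 0.0019503)
m(Y) = -3/7 + Y/7
-5906/(-14377) + m(182)/k = -5906/(-14377) + (-3/7 + (⅐)*182)/(4/2051) = -5906*(-1/14377) + (-3/7 + 26)*(2051/4) = 5906/14377 + (179/7)*(2051/4) = 5906/14377 + 52447/4 = 754054143/57508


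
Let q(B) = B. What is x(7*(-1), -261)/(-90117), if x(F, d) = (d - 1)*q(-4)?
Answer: -1048/90117 ≈ -0.011629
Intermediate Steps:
x(F, d) = 4 - 4*d (x(F, d) = (d - 1)*(-4) = (-1 + d)*(-4) = 4 - 4*d)
x(7*(-1), -261)/(-90117) = (4 - 4*(-261))/(-90117) = (4 + 1044)*(-1/90117) = 1048*(-1/90117) = -1048/90117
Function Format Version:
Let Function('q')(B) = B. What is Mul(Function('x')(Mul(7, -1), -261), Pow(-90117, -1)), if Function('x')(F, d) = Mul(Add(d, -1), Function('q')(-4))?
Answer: Rational(-1048, 90117) ≈ -0.011629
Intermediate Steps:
Function('x')(F, d) = Add(4, Mul(-4, d)) (Function('x')(F, d) = Mul(Add(d, -1), -4) = Mul(Add(-1, d), -4) = Add(4, Mul(-4, d)))
Mul(Function('x')(Mul(7, -1), -261), Pow(-90117, -1)) = Mul(Add(4, Mul(-4, -261)), Pow(-90117, -1)) = Mul(Add(4, 1044), Rational(-1, 90117)) = Mul(1048, Rational(-1, 90117)) = Rational(-1048, 90117)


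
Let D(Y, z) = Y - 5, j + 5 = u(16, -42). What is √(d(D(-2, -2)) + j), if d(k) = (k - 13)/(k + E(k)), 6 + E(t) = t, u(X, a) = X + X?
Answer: 2*√7 ≈ 5.2915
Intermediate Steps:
u(X, a) = 2*X
E(t) = -6 + t
j = 27 (j = -5 + 2*16 = -5 + 32 = 27)
D(Y, z) = -5 + Y
d(k) = (-13 + k)/(-6 + 2*k) (d(k) = (k - 13)/(k + (-6 + k)) = (-13 + k)/(-6 + 2*k))
√(d(D(-2, -2)) + j) = √((-13 + (-5 - 2))/(2*(-3 + (-5 - 2))) + 27) = √((-13 - 7)/(2*(-3 - 7)) + 27) = √((½)*(-20)/(-10) + 27) = √((½)*(-⅒)*(-20) + 27) = √(1 + 27) = √28 = 2*√7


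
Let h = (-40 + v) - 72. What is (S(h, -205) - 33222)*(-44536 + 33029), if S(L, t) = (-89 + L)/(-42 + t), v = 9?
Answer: 94422322494/247 ≈ 3.8228e+8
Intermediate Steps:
h = -103 (h = (-40 + 9) - 72 = -31 - 72 = -103)
S(L, t) = (-89 + L)/(-42 + t)
(S(h, -205) - 33222)*(-44536 + 33029) = ((-89 - 103)/(-42 - 205) - 33222)*(-44536 + 33029) = (-192/(-247) - 33222)*(-11507) = (-1/247*(-192) - 33222)*(-11507) = (192/247 - 33222)*(-11507) = -8205642/247*(-11507) = 94422322494/247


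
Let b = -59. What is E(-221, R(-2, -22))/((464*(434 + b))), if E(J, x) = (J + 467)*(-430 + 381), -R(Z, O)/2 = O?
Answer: -2009/29000 ≈ -0.069276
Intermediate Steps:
R(Z, O) = -2*O
E(J, x) = -22883 - 49*J (E(J, x) = (467 + J)*(-49) = -22883 - 49*J)
E(-221, R(-2, -22))/((464*(434 + b))) = (-22883 - 49*(-221))/((464*(434 - 59))) = (-22883 + 10829)/((464*375)) = -12054/174000 = -12054*1/174000 = -2009/29000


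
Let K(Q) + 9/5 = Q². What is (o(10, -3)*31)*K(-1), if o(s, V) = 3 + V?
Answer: 0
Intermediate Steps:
K(Q) = -9/5 + Q²
(o(10, -3)*31)*K(-1) = ((3 - 3)*31)*(-9/5 + (-1)²) = (0*31)*(-9/5 + 1) = 0*(-⅘) = 0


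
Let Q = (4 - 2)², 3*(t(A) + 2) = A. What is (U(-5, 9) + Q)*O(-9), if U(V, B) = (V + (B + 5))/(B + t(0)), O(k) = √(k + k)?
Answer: 111*I*√2/7 ≈ 22.425*I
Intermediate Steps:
t(A) = -2 + A/3
O(k) = √2*√k (O(k) = √(2*k) = √2*√k)
Q = 4 (Q = 2² = 4)
U(V, B) = (5 + B + V)/(-2 + B) (U(V, B) = (V + (B + 5))/(B + (-2 + (⅓)*0)) = (V + (5 + B))/(B + (-2 + 0)) = (5 + B + V)/(B - 2) = (5 + B + V)/(-2 + B))
(U(-5, 9) + Q)*O(-9) = ((5 + 9 - 5)/(-2 + 9) + 4)*(√2*√(-9)) = (9/7 + 4)*(√2*(3*I)) = ((⅐)*9 + 4)*(3*I*√2) = (9/7 + 4)*(3*I*√2) = 37*(3*I*√2)/7 = 111*I*√2/7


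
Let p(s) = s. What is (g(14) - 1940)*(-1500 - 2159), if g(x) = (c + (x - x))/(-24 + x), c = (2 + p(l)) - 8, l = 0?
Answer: 35481323/5 ≈ 7.0963e+6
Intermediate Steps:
c = -6 (c = (2 + 0) - 8 = 2 - 8 = -6)
g(x) = -6/(-24 + x) (g(x) = (-6 + (x - x))/(-24 + x) = (-6 + 0)/(-24 + x) = -6/(-24 + x))
(g(14) - 1940)*(-1500 - 2159) = (-6/(-24 + 14) - 1940)*(-1500 - 2159) = (-6/(-10) - 1940)*(-3659) = (-6*(-⅒) - 1940)*(-3659) = (⅗ - 1940)*(-3659) = -9697/5*(-3659) = 35481323/5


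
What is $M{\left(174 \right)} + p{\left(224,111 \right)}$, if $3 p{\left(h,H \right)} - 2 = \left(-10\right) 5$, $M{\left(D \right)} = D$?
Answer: $158$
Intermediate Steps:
$p{\left(h,H \right)} = -16$ ($p{\left(h,H \right)} = \frac{2}{3} + \frac{\left(-10\right) 5}{3} = \frac{2}{3} + \frac{1}{3} \left(-50\right) = \frac{2}{3} - \frac{50}{3} = -16$)
$M{\left(174 \right)} + p{\left(224,111 \right)} = 174 - 16 = 158$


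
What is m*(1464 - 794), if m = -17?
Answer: -11390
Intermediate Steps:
m*(1464 - 794) = -17*(1464 - 794) = -17*670 = -11390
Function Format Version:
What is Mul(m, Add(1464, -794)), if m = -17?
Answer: -11390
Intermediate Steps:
Mul(m, Add(1464, -794)) = Mul(-17, Add(1464, -794)) = Mul(-17, 670) = -11390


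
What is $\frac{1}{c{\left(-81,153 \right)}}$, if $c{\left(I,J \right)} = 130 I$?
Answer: $- \frac{1}{10530} \approx -9.4967 \cdot 10^{-5}$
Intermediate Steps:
$\frac{1}{c{\left(-81,153 \right)}} = \frac{1}{130 \left(-81\right)} = \frac{1}{-10530} = - \frac{1}{10530}$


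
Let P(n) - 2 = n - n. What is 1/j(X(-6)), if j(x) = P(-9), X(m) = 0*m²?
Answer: ½ ≈ 0.50000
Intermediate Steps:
X(m) = 0
P(n) = 2 (P(n) = 2 + (n - n) = 2 + 0 = 2)
j(x) = 2
1/j(X(-6)) = 1/2 = ½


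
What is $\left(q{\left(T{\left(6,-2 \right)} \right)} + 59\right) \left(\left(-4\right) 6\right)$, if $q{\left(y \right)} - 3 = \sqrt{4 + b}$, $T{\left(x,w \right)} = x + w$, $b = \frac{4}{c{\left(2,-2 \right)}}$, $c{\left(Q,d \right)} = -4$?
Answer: $-1488 - 24 \sqrt{3} \approx -1529.6$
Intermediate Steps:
$b = -1$ ($b = \frac{4}{-4} = 4 \left(- \frac{1}{4}\right) = -1$)
$T{\left(x,w \right)} = w + x$
$q{\left(y \right)} = 3 + \sqrt{3}$ ($q{\left(y \right)} = 3 + \sqrt{4 - 1} = 3 + \sqrt{3}$)
$\left(q{\left(T{\left(6,-2 \right)} \right)} + 59\right) \left(\left(-4\right) 6\right) = \left(\left(3 + \sqrt{3}\right) + 59\right) \left(\left(-4\right) 6\right) = \left(62 + \sqrt{3}\right) \left(-24\right) = -1488 - 24 \sqrt{3}$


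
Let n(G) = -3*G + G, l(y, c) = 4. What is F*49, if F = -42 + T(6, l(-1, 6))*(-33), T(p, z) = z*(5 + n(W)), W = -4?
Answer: -86142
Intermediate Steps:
n(G) = -2*G
T(p, z) = 13*z (T(p, z) = z*(5 - 2*(-4)) = z*(5 + 8) = z*13 = 13*z)
F = -1758 (F = -42 + (13*4)*(-33) = -42 + 52*(-33) = -42 - 1716 = -1758)
F*49 = -1758*49 = -86142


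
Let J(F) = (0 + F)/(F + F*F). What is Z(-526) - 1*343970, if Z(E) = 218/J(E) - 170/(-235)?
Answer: -21545706/47 ≈ -4.5842e+5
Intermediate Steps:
J(F) = F/(F + F²)
Z(E) = 10280/47 + 218*E (Z(E) = 218/(1/(1 + E)) - 170/(-235) = 218*(1 + E) - 170*(-1/235) = (218 + 218*E) + 34/47 = 10280/47 + 218*E)
Z(-526) - 1*343970 = (10280/47 + 218*(-526)) - 1*343970 = (10280/47 - 114668) - 343970 = -5379116/47 - 343970 = -21545706/47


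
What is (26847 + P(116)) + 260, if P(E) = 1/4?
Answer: 108429/4 ≈ 27107.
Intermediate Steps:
P(E) = 1/4
(26847 + P(116)) + 260 = (26847 + 1/4) + 260 = 107389/4 + 260 = 108429/4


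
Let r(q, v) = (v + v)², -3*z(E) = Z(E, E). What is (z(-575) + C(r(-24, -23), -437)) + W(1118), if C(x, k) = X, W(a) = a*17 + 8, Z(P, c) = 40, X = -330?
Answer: 56012/3 ≈ 18671.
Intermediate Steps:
W(a) = 8 + 17*a (W(a) = 17*a + 8 = 8 + 17*a)
z(E) = -40/3 (z(E) = -⅓*40 = -40/3)
r(q, v) = 4*v² (r(q, v) = (2*v)² = 4*v²)
C(x, k) = -330
(z(-575) + C(r(-24, -23), -437)) + W(1118) = (-40/3 - 330) + (8 + 17*1118) = -1030/3 + (8 + 19006) = -1030/3 + 19014 = 56012/3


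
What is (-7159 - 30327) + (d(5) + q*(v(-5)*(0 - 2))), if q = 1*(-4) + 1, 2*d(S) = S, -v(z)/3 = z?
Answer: -74787/2 ≈ -37394.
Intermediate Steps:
v(z) = -3*z
d(S) = S/2
q = -3 (q = -4 + 1 = -3)
(-7159 - 30327) + (d(5) + q*(v(-5)*(0 - 2))) = (-7159 - 30327) + ((1/2)*5 - 3*(-3*(-5))*(0 - 2)) = -37486 + (5/2 - 45*(-2)) = -37486 + (5/2 - 3*(-30)) = -37486 + (5/2 + 90) = -37486 + 185/2 = -74787/2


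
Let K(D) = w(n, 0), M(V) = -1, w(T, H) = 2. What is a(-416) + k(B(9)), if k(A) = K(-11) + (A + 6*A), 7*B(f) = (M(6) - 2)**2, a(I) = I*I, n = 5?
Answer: 173067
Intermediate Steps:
K(D) = 2
a(I) = I**2
B(f) = 9/7 (B(f) = (-1 - 2)**2/7 = (1/7)*(-3)**2 = (1/7)*9 = 9/7)
k(A) = 2 + 7*A (k(A) = 2 + (A + 6*A) = 2 + 7*A)
a(-416) + k(B(9)) = (-416)**2 + (2 + 7*(9/7)) = 173056 + (2 + 9) = 173056 + 11 = 173067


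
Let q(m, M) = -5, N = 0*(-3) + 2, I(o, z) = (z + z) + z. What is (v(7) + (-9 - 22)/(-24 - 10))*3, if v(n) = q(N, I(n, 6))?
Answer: -417/34 ≈ -12.265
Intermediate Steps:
I(o, z) = 3*z (I(o, z) = 2*z + z = 3*z)
N = 2 (N = 0 + 2 = 2)
v(n) = -5
(v(7) + (-9 - 22)/(-24 - 10))*3 = (-5 + (-9 - 22)/(-24 - 10))*3 = (-5 - 31/(-34))*3 = (-5 - 31*(-1/34))*3 = (-5 + 31/34)*3 = -139/34*3 = -417/34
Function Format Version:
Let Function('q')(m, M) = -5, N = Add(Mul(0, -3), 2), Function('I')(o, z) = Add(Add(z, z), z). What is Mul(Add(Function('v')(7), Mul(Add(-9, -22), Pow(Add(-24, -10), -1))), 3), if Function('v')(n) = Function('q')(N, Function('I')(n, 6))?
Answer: Rational(-417, 34) ≈ -12.265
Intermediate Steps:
Function('I')(o, z) = Mul(3, z) (Function('I')(o, z) = Add(Mul(2, z), z) = Mul(3, z))
N = 2 (N = Add(0, 2) = 2)
Function('v')(n) = -5
Mul(Add(Function('v')(7), Mul(Add(-9, -22), Pow(Add(-24, -10), -1))), 3) = Mul(Add(-5, Mul(Add(-9, -22), Pow(Add(-24, -10), -1))), 3) = Mul(Add(-5, Mul(-31, Pow(-34, -1))), 3) = Mul(Add(-5, Mul(-31, Rational(-1, 34))), 3) = Mul(Add(-5, Rational(31, 34)), 3) = Mul(Rational(-139, 34), 3) = Rational(-417, 34)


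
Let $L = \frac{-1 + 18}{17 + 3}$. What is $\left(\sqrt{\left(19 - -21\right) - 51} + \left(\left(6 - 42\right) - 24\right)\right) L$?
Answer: $-51 + \frac{17 i \sqrt{11}}{20} \approx -51.0 + 2.8191 i$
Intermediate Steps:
$L = \frac{17}{20} \approx 0.85$
$\left(\sqrt{\left(19 - -21\right) - 51} + \left(\left(6 - 42\right) - 24\right)\right) L = \left(\sqrt{\left(19 - -21\right) - 51} + \left(\left(6 - 42\right) - 24\right)\right) \frac{17}{20} = \left(\sqrt{\left(19 + 21\right) - 51} - 60\right) \frac{17}{20} = \left(\sqrt{40 - 51} - 60\right) \frac{17}{20} = \left(\sqrt{-11} - 60\right) \frac{17}{20} = \left(i \sqrt{11} - 60\right) \frac{17}{20} = \left(-60 + i \sqrt{11}\right) \frac{17}{20} = -51 + \frac{17 i \sqrt{11}}{20}$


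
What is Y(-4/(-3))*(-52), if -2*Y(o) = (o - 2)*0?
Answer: 0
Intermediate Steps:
Y(o) = 0 (Y(o) = -(o - 2)*0/2 = -(-2 + o)*0/2 = -1/2*0 = 0)
Y(-4/(-3))*(-52) = 0*(-52) = 0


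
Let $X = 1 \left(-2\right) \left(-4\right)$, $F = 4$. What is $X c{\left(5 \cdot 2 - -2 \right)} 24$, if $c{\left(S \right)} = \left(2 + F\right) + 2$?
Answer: $1536$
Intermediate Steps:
$c{\left(S \right)} = 8$ ($c{\left(S \right)} = \left(2 + 4\right) + 2 = 6 + 2 = 8$)
$X = 8$ ($X = \left(-2\right) \left(-4\right) = 8$)
$X c{\left(5 \cdot 2 - -2 \right)} 24 = 8 \cdot 8 \cdot 24 = 64 \cdot 24 = 1536$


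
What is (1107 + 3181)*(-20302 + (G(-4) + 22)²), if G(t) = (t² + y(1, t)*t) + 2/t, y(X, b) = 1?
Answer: -82242768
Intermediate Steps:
G(t) = t + t² + 2/t (G(t) = (t² + 1*t) + 2/t = (t² + t) + 2/t = (t + t²) + 2/t = t + t² + 2/t)
(1107 + 3181)*(-20302 + (G(-4) + 22)²) = (1107 + 3181)*(-20302 + ((-4 + (-4)² + 2/(-4)) + 22)²) = 4288*(-20302 + ((-4 + 16 + 2*(-¼)) + 22)²) = 4288*(-20302 + ((-4 + 16 - ½) + 22)²) = 4288*(-20302 + (23/2 + 22)²) = 4288*(-20302 + (67/2)²) = 4288*(-20302 + 4489/4) = 4288*(-76719/4) = -82242768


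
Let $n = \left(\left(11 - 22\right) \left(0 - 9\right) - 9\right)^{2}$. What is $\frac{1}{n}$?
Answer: $\frac{1}{8100} \approx 0.00012346$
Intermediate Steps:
$n = 8100$ ($n = \left(\left(-11\right) \left(-9\right) - 9\right)^{2} = \left(99 - 9\right)^{2} = 90^{2} = 8100$)
$\frac{1}{n} = \frac{1}{8100}$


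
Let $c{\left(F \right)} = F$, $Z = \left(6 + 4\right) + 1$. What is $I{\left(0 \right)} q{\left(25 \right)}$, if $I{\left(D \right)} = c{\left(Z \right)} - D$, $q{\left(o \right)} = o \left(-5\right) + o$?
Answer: $-1100$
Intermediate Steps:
$Z = 11$ ($Z = 10 + 1 = 11$)
$q{\left(o \right)} = - 4 o$ ($q{\left(o \right)} = - 5 o + o = - 4 o$)
$I{\left(D \right)} = 11 - D$
$I{\left(0 \right)} q{\left(25 \right)} = \left(11 - 0\right) \left(\left(-4\right) 25\right) = \left(11 + 0\right) \left(-100\right) = 11 \left(-100\right) = -1100$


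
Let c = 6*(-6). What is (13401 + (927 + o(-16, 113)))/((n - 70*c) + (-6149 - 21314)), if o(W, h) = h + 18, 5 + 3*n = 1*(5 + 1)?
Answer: -43377/74828 ≈ -0.57969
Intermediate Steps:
n = ⅓ (n = -5/3 + (1*(5 + 1))/3 = -5/3 + (1*6)/3 = -5/3 + (⅓)*6 = -5/3 + 2 = ⅓ ≈ 0.33333)
o(W, h) = 18 + h
c = -36
(13401 + (927 + o(-16, 113)))/((n - 70*c) + (-6149 - 21314)) = (13401 + (927 + (18 + 113)))/((⅓ - 70*(-36)) + (-6149 - 21314)) = (13401 + (927 + 131))/((⅓ + 2520) - 27463) = (13401 + 1058)/(7561/3 - 27463) = 14459/(-74828/3) = 14459*(-3/74828) = -43377/74828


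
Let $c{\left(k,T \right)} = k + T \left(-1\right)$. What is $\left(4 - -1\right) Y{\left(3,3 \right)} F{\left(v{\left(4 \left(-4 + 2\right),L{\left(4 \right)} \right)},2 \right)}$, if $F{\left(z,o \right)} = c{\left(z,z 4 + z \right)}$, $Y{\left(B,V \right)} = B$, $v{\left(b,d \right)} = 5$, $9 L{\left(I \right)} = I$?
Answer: $-300$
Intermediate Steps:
$L{\left(I \right)} = \frac{I}{9}$
$c{\left(k,T \right)} = k - T$
$F{\left(z,o \right)} = - 4 z$ ($F{\left(z,o \right)} = z - \left(z 4 + z\right) = z - \left(4 z + z\right) = z - 5 z = - 4 z$)
$\left(4 - -1\right) Y{\left(3,3 \right)} F{\left(v{\left(4 \left(-4 + 2\right),L{\left(4 \right)} \right)},2 \right)} = \left(4 - -1\right) 3 \left(\left(-4\right) 5\right) = \left(4 + 1\right) 3 \left(-20\right) = 5 \cdot 3 \left(-20\right) = 15 \left(-20\right) = -300$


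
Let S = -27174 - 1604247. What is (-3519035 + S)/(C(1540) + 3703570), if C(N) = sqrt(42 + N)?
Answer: -561031597880/403424433627 + 151484*sqrt(1582)/403424433627 ≈ -1.3907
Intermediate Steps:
S = -1631421
(-3519035 + S)/(C(1540) + 3703570) = (-3519035 - 1631421)/(sqrt(42 + 1540) + 3703570) = -5150456/(sqrt(1582) + 3703570) = -5150456/(3703570 + sqrt(1582))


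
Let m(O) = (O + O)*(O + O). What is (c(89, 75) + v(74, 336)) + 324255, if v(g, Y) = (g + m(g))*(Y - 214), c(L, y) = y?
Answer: 3005646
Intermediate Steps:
m(O) = 4*O**2 (m(O) = (2*O)*(2*O) = 4*O**2)
v(g, Y) = (-214 + Y)*(g + 4*g**2) (v(g, Y) = (g + 4*g**2)*(Y - 214) = (g + 4*g**2)*(-214 + Y) = (-214 + Y)*(g + 4*g**2))
(c(89, 75) + v(74, 336)) + 324255 = (75 + 74*(-214 + 336 - 856*74 + 4*336*74)) + 324255 = (75 + 74*(-214 + 336 - 63344 + 99456)) + 324255 = (75 + 74*36234) + 324255 = (75 + 2681316) + 324255 = 2681391 + 324255 = 3005646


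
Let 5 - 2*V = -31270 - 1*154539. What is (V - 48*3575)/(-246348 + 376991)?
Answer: -78693/130643 ≈ -0.60235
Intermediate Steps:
V = 92907 (V = 5/2 - (-31270 - 1*154539)/2 = 5/2 - (-31270 - 154539)/2 = 5/2 - ½*(-185809) = 5/2 + 185809/2 = 92907)
(V - 48*3575)/(-246348 + 376991) = (92907 - 48*3575)/(-246348 + 376991) = (92907 - 171600)/130643 = -78693*1/130643 = -78693/130643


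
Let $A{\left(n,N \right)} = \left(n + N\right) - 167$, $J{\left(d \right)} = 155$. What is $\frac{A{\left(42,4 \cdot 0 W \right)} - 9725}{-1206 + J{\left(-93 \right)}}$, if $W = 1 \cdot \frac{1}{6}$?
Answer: $\frac{9850}{1051} \approx 9.372$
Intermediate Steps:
$W = \frac{1}{6}$ ($W = 1 \cdot \frac{1}{6} = \frac{1}{6} \approx 0.16667$)
$A{\left(n,N \right)} = -167 + N + n$ ($A{\left(n,N \right)} = \left(N + n\right) - 167 = -167 + N + n$)
$\frac{A{\left(42,4 \cdot 0 W \right)} - 9725}{-1206 + J{\left(-93 \right)}} = \frac{\left(-167 + 4 \cdot 0 \cdot \frac{1}{6} + 42\right) - 9725}{-1206 + 155} = \frac{\left(-167 + 0 \cdot \frac{1}{6} + 42\right) - 9725}{-1051} = \left(\left(-167 + 0 + 42\right) - 9725\right) \left(- \frac{1}{1051}\right) = \left(-125 - 9725\right) \left(- \frac{1}{1051}\right) = \left(-9850\right) \left(- \frac{1}{1051}\right) = \frac{9850}{1051}$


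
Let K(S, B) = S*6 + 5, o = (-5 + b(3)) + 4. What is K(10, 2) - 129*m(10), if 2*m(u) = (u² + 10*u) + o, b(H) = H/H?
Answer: -12835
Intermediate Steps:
b(H) = 1
o = 0 (o = (-5 + 1) + 4 = -4 + 4 = 0)
K(S, B) = 5 + 6*S (K(S, B) = 6*S + 5 = 5 + 6*S)
m(u) = u²/2 + 5*u (m(u) = ((u² + 10*u) + 0)/2 = (u² + 10*u)/2 = u²/2 + 5*u)
K(10, 2) - 129*m(10) = (5 + 6*10) - 129*10*(10 + 10)/2 = (5 + 60) - 129*10*20/2 = 65 - 129*100 = 65 - 12900 = -12835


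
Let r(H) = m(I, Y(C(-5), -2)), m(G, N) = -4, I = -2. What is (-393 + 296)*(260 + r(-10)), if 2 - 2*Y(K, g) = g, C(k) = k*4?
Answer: -24832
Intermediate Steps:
C(k) = 4*k
Y(K, g) = 1 - g/2
r(H) = -4
(-393 + 296)*(260 + r(-10)) = (-393 + 296)*(260 - 4) = -97*256 = -24832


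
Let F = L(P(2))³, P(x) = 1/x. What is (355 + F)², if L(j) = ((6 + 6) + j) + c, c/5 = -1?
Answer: 38626225/64 ≈ 6.0354e+5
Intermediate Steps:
c = -5 (c = 5*(-1) = -5)
P(x) = 1/x
L(j) = 7 + j (L(j) = ((6 + 6) + j) - 5 = (12 + j) - 5 = 7 + j)
F = 3375/8 (F = (7 + 1/2)³ = (7 + ½)³ = (15/2)³ = 3375/8 ≈ 421.88)
(355 + F)² = (355 + 3375/8)² = (6215/8)² = 38626225/64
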